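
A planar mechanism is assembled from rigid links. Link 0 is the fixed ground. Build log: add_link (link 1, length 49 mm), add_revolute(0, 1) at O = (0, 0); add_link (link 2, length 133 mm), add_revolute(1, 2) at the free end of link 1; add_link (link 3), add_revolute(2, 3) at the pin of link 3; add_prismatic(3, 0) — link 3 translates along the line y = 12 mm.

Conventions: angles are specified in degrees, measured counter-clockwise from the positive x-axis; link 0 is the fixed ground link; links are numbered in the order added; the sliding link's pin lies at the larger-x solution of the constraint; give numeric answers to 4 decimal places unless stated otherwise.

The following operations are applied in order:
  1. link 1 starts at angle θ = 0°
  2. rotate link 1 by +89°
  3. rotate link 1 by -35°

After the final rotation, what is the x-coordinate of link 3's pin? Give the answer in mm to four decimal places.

geometry: r = 49 mm, L = 133 mm, e = 12 mm; θ starts at 0°
rotate link 1 by +89°: θ ← 0° +89° = 89°
rotate link 1 by -35°: θ ← 89° -35° = 54°
crank pin P = (r cos θ, r sin θ) = (28.801477, 39.641833)
h = r sin θ − e = 39.641833 − 12 = 27.641833
x = r cos θ + √(L² − h²) = 28.801477 + 130.095846 = 158.897323

158.8973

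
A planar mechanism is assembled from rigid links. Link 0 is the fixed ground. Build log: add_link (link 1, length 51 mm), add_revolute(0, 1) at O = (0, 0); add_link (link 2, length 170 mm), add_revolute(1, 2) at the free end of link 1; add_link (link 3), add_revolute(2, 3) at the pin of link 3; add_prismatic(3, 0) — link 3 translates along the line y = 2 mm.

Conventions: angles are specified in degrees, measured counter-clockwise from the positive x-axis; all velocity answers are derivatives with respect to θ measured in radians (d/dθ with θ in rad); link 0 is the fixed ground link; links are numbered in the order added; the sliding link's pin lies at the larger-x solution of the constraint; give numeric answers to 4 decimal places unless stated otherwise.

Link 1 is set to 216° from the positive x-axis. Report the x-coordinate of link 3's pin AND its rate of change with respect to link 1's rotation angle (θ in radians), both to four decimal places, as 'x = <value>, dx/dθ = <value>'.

geometry: r = 51 mm, L = 170 mm, e = 2 mm
crank pin P = (r cos θ, r sin θ) = (-41.259867, -29.977048)
h = r sin θ − e = -29.977048 − 2 = -31.977048
x = r cos θ + √(L² − h²) = -41.259867 + 166.965471 = 125.705604
dx/dθ = −r sin θ − h·r cos θ/√(L² − h²) (θ in radians; h = -31.977048) = 22.075002

x = 125.7056, dx/dθ = 22.0750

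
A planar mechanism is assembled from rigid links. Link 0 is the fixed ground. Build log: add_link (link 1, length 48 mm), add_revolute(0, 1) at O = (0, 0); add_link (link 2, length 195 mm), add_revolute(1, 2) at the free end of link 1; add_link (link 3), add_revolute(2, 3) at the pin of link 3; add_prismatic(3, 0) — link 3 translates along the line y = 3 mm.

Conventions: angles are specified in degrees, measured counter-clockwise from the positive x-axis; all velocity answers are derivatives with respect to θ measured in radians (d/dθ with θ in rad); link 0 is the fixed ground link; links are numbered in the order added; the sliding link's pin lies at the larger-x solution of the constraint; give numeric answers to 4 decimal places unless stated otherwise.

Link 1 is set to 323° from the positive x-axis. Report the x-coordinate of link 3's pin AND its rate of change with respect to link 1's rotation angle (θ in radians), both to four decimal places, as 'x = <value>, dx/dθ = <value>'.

geometry: r = 48 mm, L = 195 mm, e = 3 mm
crank pin P = (r cos θ, r sin θ) = (38.334504, -28.887121)
h = r sin θ − e = -28.887121 − 3 = -31.887121
x = r cos θ + √(L² − h²) = 38.334504 + 192.375184 = 230.709689
dx/dθ = −r sin θ − h·r cos θ/√(L² − h²) (θ in radians; h = -31.887121) = 35.241251

x = 230.7097, dx/dθ = 35.2413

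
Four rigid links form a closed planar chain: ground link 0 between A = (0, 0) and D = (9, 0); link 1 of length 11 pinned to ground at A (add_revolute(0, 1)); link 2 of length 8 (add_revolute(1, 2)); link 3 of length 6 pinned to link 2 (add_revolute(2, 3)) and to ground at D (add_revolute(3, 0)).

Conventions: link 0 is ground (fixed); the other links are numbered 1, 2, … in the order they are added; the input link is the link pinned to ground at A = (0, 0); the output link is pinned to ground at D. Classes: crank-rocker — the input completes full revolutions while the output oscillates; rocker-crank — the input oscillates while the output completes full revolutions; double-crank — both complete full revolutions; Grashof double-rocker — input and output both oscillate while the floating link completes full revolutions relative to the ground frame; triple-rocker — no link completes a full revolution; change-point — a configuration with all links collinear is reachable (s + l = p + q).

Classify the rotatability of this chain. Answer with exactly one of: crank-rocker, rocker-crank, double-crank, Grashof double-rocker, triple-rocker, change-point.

lengths: ground=9, input=11, coupler=8, output=6
sorted: s=6 (shortest), l=11 (longest), p+q=17
s + l = 17 vs p + q = 17
s + l = p + q → change-point (collinear configuration reachable)

change-point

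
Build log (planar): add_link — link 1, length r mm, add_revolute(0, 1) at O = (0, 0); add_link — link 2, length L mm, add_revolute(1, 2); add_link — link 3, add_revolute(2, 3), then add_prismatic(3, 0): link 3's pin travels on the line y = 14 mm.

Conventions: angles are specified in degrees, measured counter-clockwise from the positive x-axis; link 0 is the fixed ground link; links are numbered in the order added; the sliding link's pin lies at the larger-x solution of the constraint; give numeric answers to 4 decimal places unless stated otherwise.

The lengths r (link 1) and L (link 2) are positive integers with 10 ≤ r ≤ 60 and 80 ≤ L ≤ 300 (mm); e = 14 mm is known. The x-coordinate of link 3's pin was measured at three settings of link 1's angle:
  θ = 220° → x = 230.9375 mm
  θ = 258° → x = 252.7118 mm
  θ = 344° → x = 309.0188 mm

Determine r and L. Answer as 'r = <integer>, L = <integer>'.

constraint per measurement: (x − r cos θ)² + (r sin θ − e)² = L²
subtracting the θ₁ and θ₂ equations cancels the r² and L² terms:
r = (x₁² − x₂²) / (2[(x₁cos θ₁ + e sin θ₁) − (x₂cos θ₂ + e sin θ₂)]) = 44.0001 → r = 44
L² = (x₁ − r cos θ₁)² + (r sin θ₁ − e)² = 71823.9814 → L = 268.0000 → L = 268
check at θ₃=344°: x = 309.0188 (printed 309.0188) ✓

r = 44, L = 268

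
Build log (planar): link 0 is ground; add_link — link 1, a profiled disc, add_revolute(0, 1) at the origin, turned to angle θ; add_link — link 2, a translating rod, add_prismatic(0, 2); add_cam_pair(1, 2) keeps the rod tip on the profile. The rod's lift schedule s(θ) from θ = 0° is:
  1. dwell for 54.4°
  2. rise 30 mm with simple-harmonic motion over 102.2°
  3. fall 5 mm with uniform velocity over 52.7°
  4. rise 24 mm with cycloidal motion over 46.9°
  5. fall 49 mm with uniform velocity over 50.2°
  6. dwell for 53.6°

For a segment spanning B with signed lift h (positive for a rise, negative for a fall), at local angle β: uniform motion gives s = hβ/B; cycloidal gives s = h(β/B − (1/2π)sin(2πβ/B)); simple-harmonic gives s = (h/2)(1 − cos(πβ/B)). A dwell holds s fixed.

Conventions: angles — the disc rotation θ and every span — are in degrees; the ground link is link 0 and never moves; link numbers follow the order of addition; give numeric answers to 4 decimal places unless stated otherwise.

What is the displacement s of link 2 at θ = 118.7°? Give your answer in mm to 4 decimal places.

seg 1 [0°–54.4°] dwell: s stays 0.0000
seg 2 [54.4°–156.6°] simple-harmonic, h=30: θ=118.7° here. β=64.3, B=102.2. 30/2·(1 − cos(π·0.6292)) = 20.9208 → s = 20.9208

20.9208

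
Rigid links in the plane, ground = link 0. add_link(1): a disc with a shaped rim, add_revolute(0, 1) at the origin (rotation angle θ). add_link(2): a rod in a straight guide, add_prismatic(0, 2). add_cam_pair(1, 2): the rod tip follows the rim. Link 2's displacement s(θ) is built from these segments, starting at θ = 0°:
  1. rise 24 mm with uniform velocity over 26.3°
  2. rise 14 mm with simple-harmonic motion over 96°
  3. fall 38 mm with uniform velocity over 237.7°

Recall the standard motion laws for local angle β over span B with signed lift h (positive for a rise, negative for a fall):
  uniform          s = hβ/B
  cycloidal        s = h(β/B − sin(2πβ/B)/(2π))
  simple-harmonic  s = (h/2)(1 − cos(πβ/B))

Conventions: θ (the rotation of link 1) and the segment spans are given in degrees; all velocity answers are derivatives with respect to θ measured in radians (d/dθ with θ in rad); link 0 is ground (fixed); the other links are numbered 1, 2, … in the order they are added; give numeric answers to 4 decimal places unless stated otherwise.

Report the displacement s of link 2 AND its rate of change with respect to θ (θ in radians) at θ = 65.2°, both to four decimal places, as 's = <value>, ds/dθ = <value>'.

segment 1 (0° to 26.3°, uniform, h = 24) is passed completely: s = 0.0000 + (24) = 24.0000
θ = 65.2° falls in segment 2 (26.3° to 122.3°, simple-harmonic, h = 14): β = 65.2 − 26.3 = 38.9°, B = 96°; Δs = 14/2·(1 − cos(π·0.4052)) = 4.9461; s = 24.0000 + 4.9461 = 28.9461
velocity in seg [26.3°–122.3°] (simple-harmonic), θ in radians: β = 38.9° = 0.6789 rad, B = 96° = 1.6755 rad; ds/dθ = (πh/(2B)) sin(πβ/B) = (π·14/(2·1.6755)) sin(π·0.4052) = 12.547307 mm/rad

s = 28.9461, ds/dθ = 12.5473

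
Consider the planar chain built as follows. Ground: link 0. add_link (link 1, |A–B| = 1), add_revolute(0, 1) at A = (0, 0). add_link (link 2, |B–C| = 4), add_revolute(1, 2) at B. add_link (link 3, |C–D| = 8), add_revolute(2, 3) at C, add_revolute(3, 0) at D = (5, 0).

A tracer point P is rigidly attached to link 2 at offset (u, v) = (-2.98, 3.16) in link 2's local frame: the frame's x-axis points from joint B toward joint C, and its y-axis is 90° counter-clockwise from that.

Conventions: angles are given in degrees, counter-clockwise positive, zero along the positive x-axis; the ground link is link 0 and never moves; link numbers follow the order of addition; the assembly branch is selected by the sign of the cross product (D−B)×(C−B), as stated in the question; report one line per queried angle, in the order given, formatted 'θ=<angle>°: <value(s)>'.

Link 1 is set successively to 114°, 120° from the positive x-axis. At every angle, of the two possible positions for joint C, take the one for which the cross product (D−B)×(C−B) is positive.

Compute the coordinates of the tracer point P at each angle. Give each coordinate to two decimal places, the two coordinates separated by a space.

A=(0,0), D=(5.00,0)
θ=114°: B = A + 1.00·(cos114°, sin114°) = (-0.4067, 0.9135)
θ=114°: |BD| = 5.4834
θ=114°: circle(B,4.00) ∩ circle(D,8.00): a=-1.6352, h=3.6505
θ=114°:   candidates: C₊=(-1.4109,4.7855) cross=20.017; C₋=(-2.6273,-2.4135) cross=-20.017
θ=114°:   branch + wants cross > 0 → take C=(-1.4109,4.7855) (cross=20.017)
θ=114°: ex = (C−B)/|BC| = (-0.2510,0.9680); ey = (-0.9680,-0.2510)
θ=114°: P = B + -2.98·ex + 3.16·ey = (-2.7175,-2.7643)
θ=120°: B = A + 1.00·(cos120°, sin120°) = (-0.5000, 0.8660)
θ=120°: |BD| = 5.5678
θ=120°: circle(B,4.00) ∩ circle(D,8.00): a=-1.5266, h=3.6972
θ=120°:   candidates: C₊=(-1.4330,4.7557) cross=20.585; C₋=(-2.5831,-2.5487) cross=-20.585
θ=120°:   branch + wants cross > 0 → take C=(-1.4330,4.7557) (cross=20.585)
θ=120°: ex = (C−B)/|BC| = (-0.2332,0.9724); ey = (-0.9724,-0.2332)
θ=120°: P = B + -2.98·ex + 3.16·ey = (-2.8778,-2.7688)

θ=114°: -2.72 -2.76
θ=120°: -2.88 -2.77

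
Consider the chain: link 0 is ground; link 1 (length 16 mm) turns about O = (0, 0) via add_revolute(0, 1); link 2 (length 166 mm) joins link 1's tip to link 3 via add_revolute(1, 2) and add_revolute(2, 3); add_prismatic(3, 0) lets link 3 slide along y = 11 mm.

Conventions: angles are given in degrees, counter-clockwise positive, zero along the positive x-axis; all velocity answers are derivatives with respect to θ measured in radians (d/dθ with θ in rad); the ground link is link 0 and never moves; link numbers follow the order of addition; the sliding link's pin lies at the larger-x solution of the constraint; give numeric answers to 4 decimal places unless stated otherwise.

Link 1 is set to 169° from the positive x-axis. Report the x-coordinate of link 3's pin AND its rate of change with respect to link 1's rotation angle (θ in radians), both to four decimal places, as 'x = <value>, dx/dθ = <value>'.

geometry: r = 16 mm, L = 166 mm, e = 11 mm
crank pin P = (r cos θ, r sin θ) = (-15.706035, 3.052944)
h = r sin θ − e = 3.052944 − 11 = -7.947056
x = r cos θ + √(L² − h²) = -15.706035 + 165.809663 = 150.103628
dx/dθ = −r sin θ − h·r cos θ/√(L² − h²) (θ in radians; h = -7.947056) = -3.805715

x = 150.1036, dx/dθ = -3.8057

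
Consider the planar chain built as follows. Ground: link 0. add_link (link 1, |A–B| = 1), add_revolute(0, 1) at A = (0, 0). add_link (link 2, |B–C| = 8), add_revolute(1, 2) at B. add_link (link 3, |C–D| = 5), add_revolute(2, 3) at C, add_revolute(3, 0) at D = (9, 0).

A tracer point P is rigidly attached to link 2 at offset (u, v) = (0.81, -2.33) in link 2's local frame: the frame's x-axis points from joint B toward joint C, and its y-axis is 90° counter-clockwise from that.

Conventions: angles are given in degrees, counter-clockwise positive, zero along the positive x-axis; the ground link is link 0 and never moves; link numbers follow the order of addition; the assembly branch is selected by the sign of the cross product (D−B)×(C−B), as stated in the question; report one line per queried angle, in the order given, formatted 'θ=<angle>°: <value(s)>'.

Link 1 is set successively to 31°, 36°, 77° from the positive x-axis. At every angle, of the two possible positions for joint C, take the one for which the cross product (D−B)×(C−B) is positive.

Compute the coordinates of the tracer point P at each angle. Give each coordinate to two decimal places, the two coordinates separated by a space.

A=(0,0), D=(9.00,0)
θ=31°: B = A + 1.00·(cos31°, sin31°) = (0.8572, 0.5150)
θ=31°: |BD| = 8.1591
θ=31°: circle(B,8.00) ∩ circle(D,5.00): a=6.4695, h=4.7059
θ=31°:   candidates: C₊=(7.6108,4.8031) cross=38.396; C₋=(7.0167,-4.5898) cross=-38.396
θ=31°:   branch + wants cross > 0 → take C=(7.6108,4.8031) (cross=38.396)
θ=31°: ex = (C−B)/|BC| = (0.8442,0.5360); ey = (-0.5360,0.8442)
θ=31°: P = B + 0.81·ex + -2.33·ey = (2.7899,-1.0178)
θ=36°: B = A + 1.00·(cos36°, sin36°) = (0.8090, 0.5878)
θ=36°: |BD| = 8.2120
θ=36°: circle(B,8.00) ∩ circle(D,5.00): a=6.4806, h=4.6906
θ=36°:   candidates: C₊=(7.6087,4.8025) cross=38.520; C₋=(6.9372,-4.5547) cross=-38.520
θ=36°:   branch + wants cross > 0 → take C=(7.6087,4.8025) (cross=38.520)
θ=36°: ex = (C−B)/|BC| = (0.8500,0.5268); ey = (-0.5268,0.8500)
θ=36°: P = B + 0.81·ex + -2.33·ey = (2.7250,-0.9659)
θ=77°: B = A + 1.00·(cos77°, sin77°) = (0.2250, 0.9744)
θ=77°: |BD| = 8.8290
θ=77°: circle(B,8.00) ∩ circle(D,5.00): a=6.6231, h=4.4871
θ=77°:   candidates: C₊=(7.3028,4.7031) cross=39.617; C₋=(6.3124,-4.2163) cross=-39.617
θ=77°:   branch + wants cross > 0 → take C=(7.3028,4.7031) (cross=39.617)
θ=77°: ex = (C−B)/|BC| = (0.8847,0.4661); ey = (-0.4661,0.8847)
θ=77°: P = B + 0.81·ex + -2.33·ey = (2.0276,-0.7095)

θ=31°: 2.79 -1.02
θ=36°: 2.73 -0.97
θ=77°: 2.03 -0.71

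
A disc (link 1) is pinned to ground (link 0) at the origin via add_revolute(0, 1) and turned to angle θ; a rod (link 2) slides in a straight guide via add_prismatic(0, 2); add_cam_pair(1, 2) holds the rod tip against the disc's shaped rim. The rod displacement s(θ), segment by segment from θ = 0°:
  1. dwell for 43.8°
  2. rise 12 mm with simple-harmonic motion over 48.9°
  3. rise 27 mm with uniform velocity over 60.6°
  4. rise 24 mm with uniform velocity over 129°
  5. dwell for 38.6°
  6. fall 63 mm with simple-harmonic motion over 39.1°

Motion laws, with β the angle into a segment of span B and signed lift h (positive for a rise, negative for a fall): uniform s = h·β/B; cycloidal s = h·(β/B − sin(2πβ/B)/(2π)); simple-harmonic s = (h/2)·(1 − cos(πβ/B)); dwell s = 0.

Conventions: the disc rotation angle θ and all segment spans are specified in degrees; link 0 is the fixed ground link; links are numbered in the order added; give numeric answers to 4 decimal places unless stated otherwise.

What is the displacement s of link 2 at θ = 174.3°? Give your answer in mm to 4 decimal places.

segment 1 (0° to 43.8°, dwell): s unchanged at 0.0000
segment 2 (43.8° to 92.7°, simple-harmonic, h = 12) is passed completely: s = 0.0000 + (12) = 12.0000
segment 3 (92.7° to 153.3°, uniform, h = 27) is passed completely: s = 12.0000 + (27) = 39.0000
θ = 174.3° falls in segment 4 (153.3° to 282.3°, uniform, h = 24): β = 174.3 − 153.3 = 21°, B = 129°; Δs = 24·21/129 = 3.9070; s = 39.0000 + 3.9070 = 42.9070

42.9070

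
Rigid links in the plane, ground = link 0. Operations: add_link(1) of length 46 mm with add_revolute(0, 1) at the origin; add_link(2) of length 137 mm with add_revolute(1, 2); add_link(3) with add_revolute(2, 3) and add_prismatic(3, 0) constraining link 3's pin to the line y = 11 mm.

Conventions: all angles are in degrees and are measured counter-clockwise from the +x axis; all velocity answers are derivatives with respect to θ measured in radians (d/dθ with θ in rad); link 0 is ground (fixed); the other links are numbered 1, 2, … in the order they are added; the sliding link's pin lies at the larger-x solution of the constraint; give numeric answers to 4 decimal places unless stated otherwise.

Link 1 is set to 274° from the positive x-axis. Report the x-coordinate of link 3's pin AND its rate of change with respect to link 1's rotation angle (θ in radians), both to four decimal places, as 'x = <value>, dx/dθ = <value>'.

geometry: r = 46 mm, L = 137 mm, e = 11 mm
crank pin P = (r cos θ, r sin θ) = (3.208798, -45.887946)
h = r sin θ − e = -45.887946 − 11 = -56.887946
x = r cos θ + √(L² − h²) = 3.208798 + 124.630500 = 127.839298
dx/dθ = −r sin θ − h·r cos θ/√(L² − h²) (θ in radians; h = -56.887946) = 47.352611

x = 127.8393, dx/dθ = 47.3526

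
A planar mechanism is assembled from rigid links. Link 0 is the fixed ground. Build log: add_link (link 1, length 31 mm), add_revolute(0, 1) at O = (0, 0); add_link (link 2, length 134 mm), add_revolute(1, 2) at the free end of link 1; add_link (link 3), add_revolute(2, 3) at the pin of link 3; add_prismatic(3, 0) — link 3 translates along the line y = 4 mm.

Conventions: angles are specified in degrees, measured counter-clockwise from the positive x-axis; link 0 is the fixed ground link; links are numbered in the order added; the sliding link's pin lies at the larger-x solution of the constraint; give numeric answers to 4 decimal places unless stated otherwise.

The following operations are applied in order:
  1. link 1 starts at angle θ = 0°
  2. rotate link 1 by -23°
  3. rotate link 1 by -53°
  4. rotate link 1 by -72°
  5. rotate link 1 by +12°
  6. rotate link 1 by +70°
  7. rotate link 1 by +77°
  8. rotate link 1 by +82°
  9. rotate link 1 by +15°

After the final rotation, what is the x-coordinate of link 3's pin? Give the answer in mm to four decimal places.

geometry: r = 31 mm, L = 134 mm, e = 4 mm; θ starts at 0°
rotate link 1 by -23°: θ ← 0° -23° = -23°
rotate link 1 by -53°: θ ← -23° -53° = -76°
rotate link 1 by -72°: θ ← -76° -72° = -148°
rotate link 1 by +12°: θ ← -148° +12° = -136°
rotate link 1 by +70°: θ ← -136° +70° = -66°
rotate link 1 by +77°: θ ← -66° +77° = 11°
rotate link 1 by +82°: θ ← 11° +82° = 93°
rotate link 1 by +15°: θ ← 93° +15° = 108°
crank pin P = (r cos θ, r sin θ) = (-9.579527, 29.482752)
h = r sin θ − e = 29.482752 − 4 = 25.482752
x = r cos θ + √(L² − h²) = -9.579527 + 131.554663 = 121.975136

121.9751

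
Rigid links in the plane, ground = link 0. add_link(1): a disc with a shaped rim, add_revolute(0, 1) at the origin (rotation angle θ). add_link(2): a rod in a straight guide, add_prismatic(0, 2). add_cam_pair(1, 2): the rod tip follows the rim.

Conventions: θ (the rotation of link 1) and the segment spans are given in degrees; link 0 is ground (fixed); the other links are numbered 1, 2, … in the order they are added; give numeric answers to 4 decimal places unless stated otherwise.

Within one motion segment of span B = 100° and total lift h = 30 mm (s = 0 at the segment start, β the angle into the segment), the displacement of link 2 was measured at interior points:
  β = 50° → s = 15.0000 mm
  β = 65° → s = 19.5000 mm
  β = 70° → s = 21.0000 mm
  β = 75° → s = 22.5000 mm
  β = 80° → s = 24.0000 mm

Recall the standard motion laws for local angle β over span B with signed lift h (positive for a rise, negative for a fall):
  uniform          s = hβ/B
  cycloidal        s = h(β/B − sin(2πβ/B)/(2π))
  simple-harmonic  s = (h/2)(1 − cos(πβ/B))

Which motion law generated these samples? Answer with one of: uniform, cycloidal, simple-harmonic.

candidates at β/B = r: uniform s = h·r (linear in β); cycloidal s = h·(r − sin(2πr)/(2π)); simple-harmonic s = (h/2)(1 − cos(πr))
β=50°: printed 15.0000 | uniform 15.0000, cycloidal 15.0000, simple-harmonic 15.0000
β=65°: printed 19.5000 | uniform 19.5000, cycloidal 23.3628, simple-harmonic 21.8099
β=70°: printed 21.0000 | uniform 21.0000, cycloidal 25.5410, simple-harmonic 23.8168
β=75°: printed 22.5000 | uniform 22.5000, cycloidal 27.2746, simple-harmonic 25.6066
β=80°: printed 24.0000 | uniform 24.0000, cycloidal 28.5410, simple-harmonic 27.1353
only one law matches every sample → uniform

uniform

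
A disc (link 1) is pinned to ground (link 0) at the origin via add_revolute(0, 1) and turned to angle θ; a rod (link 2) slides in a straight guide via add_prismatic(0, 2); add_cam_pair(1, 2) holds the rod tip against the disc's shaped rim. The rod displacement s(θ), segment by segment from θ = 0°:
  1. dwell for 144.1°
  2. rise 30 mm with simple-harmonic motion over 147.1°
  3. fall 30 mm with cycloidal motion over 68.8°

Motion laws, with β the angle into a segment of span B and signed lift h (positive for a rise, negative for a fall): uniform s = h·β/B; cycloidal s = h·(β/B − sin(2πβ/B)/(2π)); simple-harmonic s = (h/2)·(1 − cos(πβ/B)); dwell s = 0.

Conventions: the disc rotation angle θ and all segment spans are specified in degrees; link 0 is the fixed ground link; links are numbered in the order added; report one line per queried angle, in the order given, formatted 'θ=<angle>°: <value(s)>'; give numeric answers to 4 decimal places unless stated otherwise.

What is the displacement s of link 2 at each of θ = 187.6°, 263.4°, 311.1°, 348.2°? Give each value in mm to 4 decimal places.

segment 1 (0° to 144.1°, dwell): s unchanged at 0.0000
θ = 187.6° falls in segment 2 (144.1° to 291.2°, simple-harmonic, h = 30): β = 187.6 − 144.1 = 43.5°, B = 147.1°; Δs = 30/2·(1 − cos(π·0.2957)) = 6.0207; s = 0.0000 + 6.0207 = 6.0207
θ = 263.4° falls in segment 2 (144.1° to 291.2°, simple-harmonic, h = 30): β = 263.4 − 144.1 = 119.3°, B = 147.1°; Δs = 30/2·(1 − cos(π·0.8110)) = 27.4330; s = 0.0000 + 27.4330 = 27.4330
segment 2 (144.1° to 291.2°, simple-harmonic, h = 30) is passed completely: s = 0.0000 + (30) = 30.0000
θ = 311.1° falls in segment 3 (291.2° to 360°, cycloidal, h = -30): β = 311.1 − 291.2 = 19.9°, B = 68.8°; Δs = -30·(0.2892 − sin(2π·0.2892)/(2π)) = -4.0471; s = 30.0000 − 4.0471 = 25.9529
θ = 348.2° falls in segment 3 (291.2° to 360°, cycloidal, h = -30): β = 348.2 − 291.2 = 57°, B = 68.8°; Δs = -30·(0.8285 − sin(2π·0.8285)/(2π)) = -29.0604; s = 30.0000 − 29.0604 = 0.9396

θ=187.6°: 6.0207
θ=263.4°: 27.4330
θ=311.1°: 25.9529
θ=348.2°: 0.9396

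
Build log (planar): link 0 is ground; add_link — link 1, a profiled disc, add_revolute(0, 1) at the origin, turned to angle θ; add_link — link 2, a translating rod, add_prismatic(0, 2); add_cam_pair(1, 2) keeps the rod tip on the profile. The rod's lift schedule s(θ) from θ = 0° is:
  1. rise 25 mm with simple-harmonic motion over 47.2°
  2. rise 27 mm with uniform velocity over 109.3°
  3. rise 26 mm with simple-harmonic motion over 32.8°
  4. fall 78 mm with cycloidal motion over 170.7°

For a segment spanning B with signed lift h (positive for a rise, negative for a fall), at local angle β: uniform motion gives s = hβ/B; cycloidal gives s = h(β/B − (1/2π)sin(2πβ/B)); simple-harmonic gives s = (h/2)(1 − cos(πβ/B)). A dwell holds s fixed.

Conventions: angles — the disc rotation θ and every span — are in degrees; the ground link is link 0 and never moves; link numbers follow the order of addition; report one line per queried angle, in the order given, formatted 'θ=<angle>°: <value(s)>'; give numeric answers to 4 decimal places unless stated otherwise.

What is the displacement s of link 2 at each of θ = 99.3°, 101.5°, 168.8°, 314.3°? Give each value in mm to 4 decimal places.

seg 1 [0°–47.2°] simple-harmonic, h=25: full span → s += 25 → s = 25.0000
seg 2 [47.2°–156.5°] uniform, h=27: θ=99.3° here. β=52.1, B=109.3. 27·52.1/109.3 = 12.8701 → s = 37.8701
seg 2 [47.2°–156.5°] uniform, h=27: θ=101.5° here. β=54.3, B=109.3. 27·54.3/109.3 = 13.4135 → s = 38.4135
seg 2 [47.2°–156.5°] uniform, h=27: full span → s += 27 → s = 52.0000
seg 3 [156.5°–189.3°] simple-harmonic, h=26: θ=168.8° here. β=12.3, B=32.8. 26/2·(1 − cos(π·0.3750)) = 8.0251 → s = 60.0251
seg 3 [156.5°–189.3°] simple-harmonic, h=26: full span → s += 26 → s = 78.0000
seg 4 [189.3°–360°] cycloidal, h=-78: θ=314.3° here. β=125, B=170.7. -78·(0.7323 − sin(2π·0.7323)/(2π)) = -69.4550 → s = 8.5450

θ=99.3°: 37.8701
θ=101.5°: 38.4135
θ=168.8°: 60.0251
θ=314.3°: 8.5450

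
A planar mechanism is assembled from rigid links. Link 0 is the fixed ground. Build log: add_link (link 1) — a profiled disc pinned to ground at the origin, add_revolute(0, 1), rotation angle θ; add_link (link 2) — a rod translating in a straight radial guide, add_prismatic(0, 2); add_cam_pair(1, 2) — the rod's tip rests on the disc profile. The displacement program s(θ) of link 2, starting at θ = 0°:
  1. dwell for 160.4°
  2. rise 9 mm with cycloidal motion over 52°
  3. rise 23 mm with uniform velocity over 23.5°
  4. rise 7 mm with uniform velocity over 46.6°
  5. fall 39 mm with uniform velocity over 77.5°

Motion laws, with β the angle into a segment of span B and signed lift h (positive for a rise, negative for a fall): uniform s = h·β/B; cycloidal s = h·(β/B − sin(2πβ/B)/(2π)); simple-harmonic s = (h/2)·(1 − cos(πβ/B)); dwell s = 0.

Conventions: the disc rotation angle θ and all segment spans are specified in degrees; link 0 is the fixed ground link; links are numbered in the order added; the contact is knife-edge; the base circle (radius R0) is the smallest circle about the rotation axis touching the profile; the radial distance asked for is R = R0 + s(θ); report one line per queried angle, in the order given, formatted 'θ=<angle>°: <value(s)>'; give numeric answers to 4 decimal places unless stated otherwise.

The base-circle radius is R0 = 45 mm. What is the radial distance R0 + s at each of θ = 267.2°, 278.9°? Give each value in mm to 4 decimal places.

seg 1 [0°–160.4°] dwell: s stays 0.0000
seg 2 [160.4°–212.4°] cycloidal, h=9: full span → s += 9 → s = 9.0000
seg 3 [212.4°–235.9°] uniform, h=23: full span → s += 23 → s = 32.0000
seg 4 [235.9°–282.5°] uniform, h=7: θ=267.2° here. β=31.3, B=46.6. 7·31.3/46.6 = 4.7017 → s = 36.7017
seg 4 [235.9°–282.5°] uniform, h=7: θ=278.9° here. β=43, B=46.6. 7·43/46.6 = 6.4592 → s = 38.4592
θ=267.2°: R = R0 + s = 45 + 36.7017 = 81.7017
θ=278.9°: R = R0 + s = 45 + 38.4592 = 83.4592

θ=267.2°: 81.7017
θ=278.9°: 83.4592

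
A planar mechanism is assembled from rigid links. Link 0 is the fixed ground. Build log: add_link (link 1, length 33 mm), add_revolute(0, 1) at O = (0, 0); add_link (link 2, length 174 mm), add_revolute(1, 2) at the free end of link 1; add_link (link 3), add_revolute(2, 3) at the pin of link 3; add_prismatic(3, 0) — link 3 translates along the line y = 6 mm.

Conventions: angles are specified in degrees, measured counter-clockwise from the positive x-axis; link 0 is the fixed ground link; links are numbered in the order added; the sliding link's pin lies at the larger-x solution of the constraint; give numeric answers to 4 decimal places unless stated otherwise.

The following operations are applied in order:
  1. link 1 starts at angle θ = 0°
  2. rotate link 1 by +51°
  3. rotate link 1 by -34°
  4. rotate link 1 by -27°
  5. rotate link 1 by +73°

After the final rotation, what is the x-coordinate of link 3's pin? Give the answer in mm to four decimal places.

geometry: r = 33 mm, L = 174 mm, e = 6 mm; θ starts at 0°
rotate link 1 by +51°: θ ← 0° +51° = 51°
rotate link 1 by -34°: θ ← 51° -34° = 17°
rotate link 1 by -27°: θ ← 17° -27° = -10°
rotate link 1 by +73°: θ ← -10° +73° = 63°
crank pin P = (r cos θ, r sin θ) = (14.981686, 29.403215)
h = r sin θ − e = 29.403215 − 6 = 23.403215
x = r cos θ + √(L² − h²) = 14.981686 + 172.418936 = 187.400623

187.4006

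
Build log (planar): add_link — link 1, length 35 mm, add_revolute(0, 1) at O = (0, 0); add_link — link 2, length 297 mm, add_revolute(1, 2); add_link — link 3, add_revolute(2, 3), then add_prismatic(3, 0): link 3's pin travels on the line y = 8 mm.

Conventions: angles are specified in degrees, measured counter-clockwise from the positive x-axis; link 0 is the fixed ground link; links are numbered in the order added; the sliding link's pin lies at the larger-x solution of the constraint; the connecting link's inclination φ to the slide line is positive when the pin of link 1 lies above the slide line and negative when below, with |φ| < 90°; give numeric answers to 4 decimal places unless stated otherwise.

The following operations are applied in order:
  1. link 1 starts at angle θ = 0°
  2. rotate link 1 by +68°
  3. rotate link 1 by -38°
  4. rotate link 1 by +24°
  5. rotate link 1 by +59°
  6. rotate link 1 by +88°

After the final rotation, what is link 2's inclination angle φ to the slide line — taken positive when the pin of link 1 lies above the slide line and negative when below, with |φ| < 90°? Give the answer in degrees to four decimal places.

geometry: r = 35 mm, L = 297 mm, e = 8 mm; θ starts at 0°
rotate link 1 by +68°: θ ← 0° +68° = 68°
rotate link 1 by -38°: θ ← 68° -38° = 30°
rotate link 1 by +24°: θ ← 30° +24° = 54°
rotate link 1 by +59°: θ ← 54° +59° = 113°
rotate link 1 by +88°: θ ← 113° +88° = 201°
h = r sin θ − e = -12.542878 − 8 = -20.542878
sin φ = h / L = -20.542878 / 297 = -0.06916794
φ = arcsin(-0.06916794) = -3.966198°

-3.9662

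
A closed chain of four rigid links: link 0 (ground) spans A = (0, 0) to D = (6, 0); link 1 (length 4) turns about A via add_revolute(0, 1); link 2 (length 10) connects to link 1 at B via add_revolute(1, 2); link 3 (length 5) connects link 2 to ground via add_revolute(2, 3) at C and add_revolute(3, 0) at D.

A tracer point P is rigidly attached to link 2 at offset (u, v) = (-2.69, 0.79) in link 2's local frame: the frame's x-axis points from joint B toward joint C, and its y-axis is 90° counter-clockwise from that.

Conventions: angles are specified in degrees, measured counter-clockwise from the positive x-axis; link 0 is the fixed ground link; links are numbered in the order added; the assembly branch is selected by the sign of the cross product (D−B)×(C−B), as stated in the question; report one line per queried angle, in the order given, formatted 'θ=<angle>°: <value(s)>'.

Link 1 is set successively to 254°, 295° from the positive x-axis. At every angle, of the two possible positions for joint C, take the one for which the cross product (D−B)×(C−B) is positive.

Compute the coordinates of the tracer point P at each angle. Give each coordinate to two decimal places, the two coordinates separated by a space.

A=(0,0), D=(6.00,0)
θ=254°: B = A + 4.00·(cos254°, sin254°) = (-1.1025, -3.8450)
θ=254°: |BD| = 8.0765
θ=254°: circle(B,10.00) ∩ circle(D,5.00): a=8.6813, h=4.9633
θ=254°:   candidates: C₊=(4.1690,4.6527) cross=40.086; C₋=(8.8948,-4.0768) cross=-40.086
θ=254°:   branch + wants cross > 0 → take C=(4.1690,4.6527) (cross=40.086)
θ=254°: ex = (C−B)/|BC| = (0.5272,0.8498); ey = (-0.8498,0.5272)
θ=254°: P = B + -2.69·ex + 0.79·ey = (-3.1919,-5.7145)
θ=295°: B = A + 4.00·(cos295°, sin295°) = (1.6905, -3.6252)
θ=295°: |BD| = 5.6315
θ=295°: circle(B,10.00) ∩ circle(D,5.00): a=9.4747, h=3.1985
θ=295°:   candidates: C₊=(6.8820,4.9216) cross=18.012; C₋=(10.9999,0.0263) cross=-18.012
θ=295°:   branch + wants cross > 0 → take C=(6.8820,4.9216) (cross=18.012)
θ=295°: ex = (C−B)/|BC| = (0.5192,0.8547); ey = (-0.8547,0.5192)
θ=295°: P = B + -2.69·ex + 0.79·ey = (-0.3812,-5.5142)

θ=254°: -3.19 -5.71
θ=295°: -0.38 -5.51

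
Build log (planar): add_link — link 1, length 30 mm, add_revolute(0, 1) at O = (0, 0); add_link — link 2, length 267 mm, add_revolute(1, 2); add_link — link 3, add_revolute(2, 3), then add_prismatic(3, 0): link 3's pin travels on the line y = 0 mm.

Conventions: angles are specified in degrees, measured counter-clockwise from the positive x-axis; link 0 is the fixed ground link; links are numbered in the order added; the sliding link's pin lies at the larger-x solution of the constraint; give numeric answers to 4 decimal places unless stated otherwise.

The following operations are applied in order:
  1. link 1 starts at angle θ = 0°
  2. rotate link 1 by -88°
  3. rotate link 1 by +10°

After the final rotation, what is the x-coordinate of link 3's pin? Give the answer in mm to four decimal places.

geometry: r = 30 mm, L = 267 mm, e = 0 mm; θ starts at 0°
rotate link 1 by -88°: θ ← 0° -88° = -88°
rotate link 1 by +10°: θ ← -88° +10° = -78°
crank pin P = (r cos θ, r sin θ) = (6.237351, -29.344428)
h = r sin θ − e = -29.344428 − 0 = -29.344428
x = r cos θ + √(L² − h²) = 6.237351 + 265.382563 = 271.619913

271.6199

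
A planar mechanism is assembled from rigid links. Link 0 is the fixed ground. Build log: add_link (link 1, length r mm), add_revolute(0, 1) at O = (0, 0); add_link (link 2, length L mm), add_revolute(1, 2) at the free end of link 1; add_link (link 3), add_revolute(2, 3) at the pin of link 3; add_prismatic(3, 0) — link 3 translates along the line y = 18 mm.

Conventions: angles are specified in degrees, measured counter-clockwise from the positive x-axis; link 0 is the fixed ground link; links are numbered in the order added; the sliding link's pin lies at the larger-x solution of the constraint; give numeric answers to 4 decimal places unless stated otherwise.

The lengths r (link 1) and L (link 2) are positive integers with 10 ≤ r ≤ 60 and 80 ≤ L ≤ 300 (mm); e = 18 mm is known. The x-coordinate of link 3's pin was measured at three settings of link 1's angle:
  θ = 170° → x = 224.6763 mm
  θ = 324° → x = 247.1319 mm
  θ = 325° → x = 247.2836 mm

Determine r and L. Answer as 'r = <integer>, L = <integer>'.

constraint per measurement: (x − r cos θ)² + (r sin θ − e)² = L²
subtracting the θ₁ and θ₂ equations cancels the r² and L² terms:
r = (x₁² − x₂²) / (2[(x₁cos θ₁ + e sin θ₁) − (x₂cos θ₂ + e sin θ₂)]) = 13.0000 → r = 13
L² = (x₁ − r cos θ₁)² + (r sin θ₁ − e)² = 56644.0095 → L = 238.0000 → L = 238
check at θ₃=325°: x = 247.2836 (printed 247.2836) ✓

r = 13, L = 238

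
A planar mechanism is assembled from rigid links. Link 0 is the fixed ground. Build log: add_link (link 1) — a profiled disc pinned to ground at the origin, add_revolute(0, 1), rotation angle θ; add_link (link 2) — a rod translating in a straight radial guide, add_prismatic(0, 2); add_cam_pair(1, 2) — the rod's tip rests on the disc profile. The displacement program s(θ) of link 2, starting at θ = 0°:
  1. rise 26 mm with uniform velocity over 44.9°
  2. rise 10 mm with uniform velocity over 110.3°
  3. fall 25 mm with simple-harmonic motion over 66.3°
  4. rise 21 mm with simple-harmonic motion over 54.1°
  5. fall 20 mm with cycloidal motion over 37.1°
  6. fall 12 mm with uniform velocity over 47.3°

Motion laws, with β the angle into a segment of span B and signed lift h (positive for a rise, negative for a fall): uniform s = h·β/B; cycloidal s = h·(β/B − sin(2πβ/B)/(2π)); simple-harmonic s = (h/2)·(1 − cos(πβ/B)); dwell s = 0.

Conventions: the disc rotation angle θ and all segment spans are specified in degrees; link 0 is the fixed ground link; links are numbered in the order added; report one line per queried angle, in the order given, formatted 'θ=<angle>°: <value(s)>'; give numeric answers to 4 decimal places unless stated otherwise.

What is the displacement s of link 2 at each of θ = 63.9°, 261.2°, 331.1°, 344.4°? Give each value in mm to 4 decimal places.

seg 1 [0°–44.9°] uniform, h=26: full span → s += 26 → s = 26.0000
seg 2 [44.9°–155.2°] uniform, h=10: θ=63.9° here. β=19, B=110.3. 10·19/110.3 = 1.7226 → s = 27.7226
seg 2 [44.9°–155.2°] uniform, h=10: full span → s += 10 → s = 36.0000
seg 3 [155.2°–221.5°] simple-harmonic, h=-25: full span → s += -25 → s = 11.0000
seg 4 [221.5°–275.6°] simple-harmonic, h=21: θ=261.2° here. β=39.7, B=54.1. 21/2·(1 − cos(π·0.7338)) = 17.5379 → s = 28.5379
seg 4 [221.5°–275.6°] simple-harmonic, h=21: full span → s += 21 → s = 32.0000
seg 5 [275.6°–312.7°] cycloidal, h=-20: full span → s += -20 → s = 12.0000
seg 6 [312.7°–360°] uniform, h=-12: θ=331.1° here. β=18.4, B=47.3. -12·18.4/47.3 = -4.6681 → s = 7.3319
seg 6 [312.7°–360°] uniform, h=-12: θ=344.4° here. β=31.7, B=47.3. -12·31.7/47.3 = -8.0423 → s = 3.9577

θ=63.9°: 27.7226
θ=261.2°: 28.5379
θ=331.1°: 7.3319
θ=344.4°: 3.9577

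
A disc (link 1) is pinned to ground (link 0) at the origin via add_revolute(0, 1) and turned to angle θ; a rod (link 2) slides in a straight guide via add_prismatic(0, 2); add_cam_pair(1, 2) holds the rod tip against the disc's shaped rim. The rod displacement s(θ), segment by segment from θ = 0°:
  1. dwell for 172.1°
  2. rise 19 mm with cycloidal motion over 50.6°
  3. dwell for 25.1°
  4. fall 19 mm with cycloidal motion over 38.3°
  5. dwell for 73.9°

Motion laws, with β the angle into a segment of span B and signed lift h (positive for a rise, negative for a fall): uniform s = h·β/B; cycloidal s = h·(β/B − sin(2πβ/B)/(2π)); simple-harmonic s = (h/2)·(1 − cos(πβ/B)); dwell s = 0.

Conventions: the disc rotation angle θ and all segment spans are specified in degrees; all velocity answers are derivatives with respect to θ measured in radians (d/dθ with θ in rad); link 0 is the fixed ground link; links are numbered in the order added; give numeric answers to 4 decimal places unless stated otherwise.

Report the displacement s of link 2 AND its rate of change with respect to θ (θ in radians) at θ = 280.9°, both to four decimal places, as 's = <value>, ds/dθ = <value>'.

segment 1 (0° to 172.1°, dwell): s unchanged at 0.0000
segment 2 (172.1° to 222.7°, cycloidal, h = 19) is passed completely: s = 0.0000 + (19) = 19.0000
segment 3 (222.7° to 247.8°, dwell): s unchanged at 19.0000
θ = 280.9° falls in segment 4 (247.8° to 286.1°, cycloidal, h = -19): β = 280.9 − 247.8 = 33.1°, B = 38.3°; Δs = -19·(0.8642 − sin(2π·0.8642)/(2π)) = -18.6983; s = 19.0000 − 18.6983 = 0.3017
velocity in seg [247.8°–286.1°] (cycloidal), θ in radians: β = 33.1° = 0.5777 rad, B = 38.3° = 0.6685 rad; ds/dθ = (h/B)(1 − cos(2πβ/B)) = ((-19)/0.6685)(1 − cos(2π·0.8642)) = -9.730102 mm/rad

s = 0.3017, ds/dθ = -9.7301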